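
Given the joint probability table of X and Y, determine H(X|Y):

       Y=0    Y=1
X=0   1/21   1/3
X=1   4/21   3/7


H(X|Y) = Σ_y p(y) H(X|Y=y)
  p(Y=0) = 5/21, H(X|Y=0) = 0.7219
  p(Y=1) = 16/21, H(X|Y=1) = 0.9887
H(X|Y) = 0.2381×0.7219 + 0.7619×0.9887 = 0.9252 bits


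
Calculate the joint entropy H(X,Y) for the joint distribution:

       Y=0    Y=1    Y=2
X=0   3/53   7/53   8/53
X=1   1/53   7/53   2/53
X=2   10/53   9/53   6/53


H(X,Y) = -Σ p(x,y) log₂ p(x,y)
  p(0,0)=3/53: -0.0566 × log₂(0.0566) = 0.2345
  p(0,1)=7/53: -0.1321 × log₂(0.1321) = 0.3857
  p(0,2)=8/53: -0.1509 × log₂(0.1509) = 0.4118
  p(1,0)=1/53: -0.0189 × log₂(0.0189) = 0.1081
  p(1,1)=7/53: -0.1321 × log₂(0.1321) = 0.3857
  p(1,2)=2/53: -0.0377 × log₂(0.0377) = 0.1784
  p(2,0)=10/53: -0.1887 × log₂(0.1887) = 0.4540
  p(2,1)=9/53: -0.1698 × log₂(0.1698) = 0.4344
  p(2,2)=6/53: -0.1132 × log₂(0.1132) = 0.3558
H(X,Y) = 2.9484 bits


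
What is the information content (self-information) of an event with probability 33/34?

Information content I(x) = -log₂(p(x))
I = -log₂(33/34) = -log₂(0.9706)
I = 0.0431 bits


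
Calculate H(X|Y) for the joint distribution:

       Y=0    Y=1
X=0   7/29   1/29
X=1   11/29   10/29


H(X|Y) = Σ_y p(y) H(X|Y=y)
  p(Y=0) = 18/29, H(X|Y=0) = 0.9641
  p(Y=1) = 11/29, H(X|Y=1) = 0.4395
H(X|Y) = 0.6207×0.9641 + 0.3793×0.4395 = 0.7651 bits


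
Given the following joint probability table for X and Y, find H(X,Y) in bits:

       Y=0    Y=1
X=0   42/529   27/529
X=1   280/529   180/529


H(X,Y) = -Σ p(x,y) log₂ p(x,y)
  p(0,0)=42/529: -0.0794 × log₂(0.0794) = 0.2902
  p(0,1)=27/529: -0.0510 × log₂(0.0510) = 0.2191
  p(1,0)=280/529: -0.5293 × log₂(0.5293) = 0.4858
  p(1,1)=180/529: -0.3403 × log₂(0.3403) = 0.5292
H(X,Y) = 1.5243 bits


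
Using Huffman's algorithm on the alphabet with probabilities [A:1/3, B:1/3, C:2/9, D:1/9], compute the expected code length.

Huffman tree construction:
Combine smallest probabilities repeatedly
Resulting codes:
  A: 10 (length 2)
  B: 11 (length 2)
  C: 01 (length 2)
  D: 00 (length 2)
Average length = Σ p(s) × length(s) = 2.0000 bits


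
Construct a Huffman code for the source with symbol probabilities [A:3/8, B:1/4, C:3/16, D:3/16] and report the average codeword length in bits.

Huffman tree construction:
Combine smallest probabilities repeatedly
Resulting codes:
  A: 11 (length 2)
  B: 10 (length 2)
  C: 00 (length 2)
  D: 01 (length 2)
Average length = Σ p(s) × length(s) = 2.0000 bits


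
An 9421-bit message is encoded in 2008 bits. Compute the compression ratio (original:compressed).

Compression ratio = Original / Compressed
= 9421 / 2008 = 4.69:1


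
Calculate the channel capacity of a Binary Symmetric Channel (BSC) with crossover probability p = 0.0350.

For BSC with error probability p:
C = 1 - H(p) where H(p) is binary entropy
H(0.0350) = -0.0350 × log₂(0.0350) - 0.9650 × log₂(0.9650)
H(p) = 0.2189
C = 1 - 0.2189 = 0.7811 bits/use


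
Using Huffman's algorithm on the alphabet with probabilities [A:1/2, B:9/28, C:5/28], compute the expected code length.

Huffman tree construction:
Combine smallest probabilities repeatedly
Resulting codes:
  A: 0 (length 1)
  B: 11 (length 2)
  C: 10 (length 2)
Average length = Σ p(s) × length(s) = 1.5000 bits


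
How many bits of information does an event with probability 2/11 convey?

Information content I(x) = -log₂(p(x))
I = -log₂(2/11) = -log₂(0.1818)
I = 2.4594 bits


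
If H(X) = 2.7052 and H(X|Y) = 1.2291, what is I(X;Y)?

I(X;Y) = H(X) - H(X|Y)
I(X;Y) = 2.7052 - 1.2291 = 1.4761 bits


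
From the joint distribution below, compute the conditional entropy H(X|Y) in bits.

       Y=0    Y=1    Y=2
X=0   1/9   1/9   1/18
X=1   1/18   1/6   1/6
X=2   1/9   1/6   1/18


H(X|Y) = Σ_y p(y) H(X|Y=y)
  p(Y=0) = 5/18, H(X|Y=0) = 1.5219
  p(Y=1) = 4/9, H(X|Y=1) = 1.5613
  p(Y=2) = 5/18, H(X|Y=2) = 1.3710
H(X|Y) = 0.2778×1.5219 + 0.4444×1.5613 + 0.2778×1.3710 = 1.4975 bits


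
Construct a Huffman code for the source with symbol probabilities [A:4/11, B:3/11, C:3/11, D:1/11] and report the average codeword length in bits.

Huffman tree construction:
Combine smallest probabilities repeatedly
Resulting codes:
  A: 11 (length 2)
  B: 01 (length 2)
  C: 10 (length 2)
  D: 00 (length 2)
Average length = Σ p(s) × length(s) = 2.0000 bits


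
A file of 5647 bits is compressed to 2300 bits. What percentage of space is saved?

Space savings = (1 - Compressed/Original) × 100%
= (1 - 2300/5647) × 100%
= 59.27%


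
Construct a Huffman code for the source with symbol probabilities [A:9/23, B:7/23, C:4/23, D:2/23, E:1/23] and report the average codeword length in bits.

Huffman tree construction:
Combine smallest probabilities repeatedly
Resulting codes:
  A: 0 (length 1)
  B: 10 (length 2)
  C: 111 (length 3)
  D: 1101 (length 4)
  E: 1100 (length 4)
Average length = Σ p(s) × length(s) = 2.0435 bits


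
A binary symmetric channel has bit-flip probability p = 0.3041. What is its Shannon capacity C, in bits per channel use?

For BSC with error probability p:
C = 1 - H(p) where H(p) is binary entropy
H(0.3041) = -0.3041 × log₂(0.3041) - 0.6959 × log₂(0.6959)
H(p) = 0.8862
C = 1 - 0.8862 = 0.1138 bits/use


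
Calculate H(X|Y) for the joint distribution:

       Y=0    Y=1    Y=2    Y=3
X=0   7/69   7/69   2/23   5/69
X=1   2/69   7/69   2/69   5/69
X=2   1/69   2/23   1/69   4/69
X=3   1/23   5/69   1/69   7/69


H(X|Y) = Σ_y p(y) H(X|Y=y)
  p(Y=0) = 13/69, H(X|Y=0) = 1.6692
  p(Y=1) = 25/69, H(X|Y=1) = 1.9870
  p(Y=2) = 10/69, H(X|Y=2) = 1.5710
  p(Y=3) = 7/23, H(X|Y=3) = 1.9699
H(X|Y) = 0.1884×1.6692 + 0.3623×1.9870 + 0.1449×1.5710 + 0.3043×1.9699 = 1.8616 bits


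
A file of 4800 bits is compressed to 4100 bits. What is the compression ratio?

Compression ratio = Original / Compressed
= 4800 / 4100 = 1.17:1


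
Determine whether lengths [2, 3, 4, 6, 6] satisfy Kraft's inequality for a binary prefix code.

Kraft inequality: Σ 2^(-l_i) ≤ 1 for prefix-free code
Calculating: 2^(-2) + 2^(-3) + 2^(-4) + 2^(-6) + 2^(-6)
= 0.25 + 0.125 + 0.0625 + 0.015625 + 0.015625
= 0.4688
Since 0.4688 ≤ 1, prefix-free code exists


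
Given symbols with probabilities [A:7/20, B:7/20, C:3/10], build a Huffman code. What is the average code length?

Huffman tree construction:
Combine smallest probabilities repeatedly
Resulting codes:
  A: 11 (length 2)
  B: 0 (length 1)
  C: 10 (length 2)
Average length = Σ p(s) × length(s) = 1.6500 bits


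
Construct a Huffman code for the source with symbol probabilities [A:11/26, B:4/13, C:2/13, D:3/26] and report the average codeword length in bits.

Huffman tree construction:
Combine smallest probabilities repeatedly
Resulting codes:
  A: 0 (length 1)
  B: 11 (length 2)
  C: 101 (length 3)
  D: 100 (length 3)
Average length = Σ p(s) × length(s) = 1.8462 bits


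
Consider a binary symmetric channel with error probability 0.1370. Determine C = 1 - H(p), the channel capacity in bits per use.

For BSC with error probability p:
C = 1 - H(p) where H(p) is binary entropy
H(0.1370) = -0.1370 × log₂(0.1370) - 0.8630 × log₂(0.8630)
H(p) = 0.5763
C = 1 - 0.5763 = 0.4237 bits/use


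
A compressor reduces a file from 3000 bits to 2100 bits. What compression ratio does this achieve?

Compression ratio = Original / Compressed
= 3000 / 2100 = 1.43:1


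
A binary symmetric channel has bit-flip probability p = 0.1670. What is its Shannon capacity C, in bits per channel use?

For BSC with error probability p:
C = 1 - H(p) where H(p) is binary entropy
H(0.1670) = -0.1670 × log₂(0.1670) - 0.8330 × log₂(0.8330)
H(p) = 0.6508
C = 1 - 0.6508 = 0.3492 bits/use


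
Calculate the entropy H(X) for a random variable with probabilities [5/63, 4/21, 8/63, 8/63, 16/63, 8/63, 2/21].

H(X) = -Σ p(x) log₂ p(x)
  -5/63 × log₂(5/63) = 0.2901
  -4/21 × log₂(4/21) = 0.4557
  -8/63 × log₂(8/63) = 0.3781
  -8/63 × log₂(8/63) = 0.3781
  -16/63 × log₂(16/63) = 0.5022
  -8/63 × log₂(8/63) = 0.3781
  -2/21 × log₂(2/21) = 0.3231
H(X) = 2.7052 bits


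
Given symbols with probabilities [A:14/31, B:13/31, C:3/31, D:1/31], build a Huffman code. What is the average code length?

Huffman tree construction:
Combine smallest probabilities repeatedly
Resulting codes:
  A: 0 (length 1)
  B: 11 (length 2)
  C: 101 (length 3)
  D: 100 (length 3)
Average length = Σ p(s) × length(s) = 1.6774 bits


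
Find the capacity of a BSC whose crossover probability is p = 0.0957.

For BSC with error probability p:
C = 1 - H(p) where H(p) is binary entropy
H(0.0957) = -0.0957 × log₂(0.0957) - 0.9043 × log₂(0.9043)
H(p) = 0.4552
C = 1 - 0.4552 = 0.5448 bits/use


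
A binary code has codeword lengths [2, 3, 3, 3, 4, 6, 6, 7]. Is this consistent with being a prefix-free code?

Kraft inequality: Σ 2^(-l_i) ≤ 1 for prefix-free code
Calculating: 2^(-2) + 2^(-3) + 2^(-3) + 2^(-3) + 2^(-4) + 2^(-6) + 2^(-6) + 2^(-7)
= 0.25 + 0.125 + 0.125 + 0.125 + 0.0625 + 0.015625 + 0.015625 + 0.0078125
= 0.7266
Since 0.7266 ≤ 1, prefix-free code exists


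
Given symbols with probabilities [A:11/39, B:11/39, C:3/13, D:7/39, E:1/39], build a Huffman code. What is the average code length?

Huffman tree construction:
Combine smallest probabilities repeatedly
Resulting codes:
  A: 10 (length 2)
  B: 11 (length 2)
  C: 01 (length 2)
  D: 001 (length 3)
  E: 000 (length 3)
Average length = Σ p(s) × length(s) = 2.2051 bits


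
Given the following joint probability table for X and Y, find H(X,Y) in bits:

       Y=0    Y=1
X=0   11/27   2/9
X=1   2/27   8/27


H(X,Y) = -Σ p(x,y) log₂ p(x,y)
  p(0,0)=11/27: -0.4074 × log₂(0.4074) = 0.5278
  p(0,1)=2/9: -0.2222 × log₂(0.2222) = 0.4822
  p(1,0)=2/27: -0.0741 × log₂(0.0741) = 0.2781
  p(1,1)=8/27: -0.2963 × log₂(0.2963) = 0.5200
H(X,Y) = 1.8081 bits


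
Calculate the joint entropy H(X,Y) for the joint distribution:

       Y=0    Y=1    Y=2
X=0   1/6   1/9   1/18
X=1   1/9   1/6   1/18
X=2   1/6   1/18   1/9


H(X,Y) = -Σ p(x,y) log₂ p(x,y)
  p(0,0)=1/6: -0.1667 × log₂(0.1667) = 0.4308
  p(0,1)=1/9: -0.1111 × log₂(0.1111) = 0.3522
  p(0,2)=1/18: -0.0556 × log₂(0.0556) = 0.2317
  p(1,0)=1/9: -0.1111 × log₂(0.1111) = 0.3522
  p(1,1)=1/6: -0.1667 × log₂(0.1667) = 0.4308
  p(1,2)=1/18: -0.0556 × log₂(0.0556) = 0.2317
  p(2,0)=1/6: -0.1667 × log₂(0.1667) = 0.4308
  p(2,1)=1/18: -0.0556 × log₂(0.0556) = 0.2317
  p(2,2)=1/9: -0.1111 × log₂(0.1111) = 0.3522
H(X,Y) = 3.0441 bits


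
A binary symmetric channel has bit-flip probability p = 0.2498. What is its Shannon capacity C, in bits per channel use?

For BSC with error probability p:
C = 1 - H(p) where H(p) is binary entropy
H(0.2498) = -0.2498 × log₂(0.2498) - 0.7502 × log₂(0.7502)
H(p) = 0.8110
C = 1 - 0.8110 = 0.1890 bits/use


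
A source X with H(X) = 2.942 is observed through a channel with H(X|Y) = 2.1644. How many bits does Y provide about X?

I(X;Y) = H(X) - H(X|Y)
I(X;Y) = 2.942 - 2.1644 = 0.7776 bits


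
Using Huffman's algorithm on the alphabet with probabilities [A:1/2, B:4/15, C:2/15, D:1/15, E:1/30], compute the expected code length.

Huffman tree construction:
Combine smallest probabilities repeatedly
Resulting codes:
  A: 0 (length 1)
  B: 11 (length 2)
  C: 101 (length 3)
  D: 1001 (length 4)
  E: 1000 (length 4)
Average length = Σ p(s) × length(s) = 1.8333 bits


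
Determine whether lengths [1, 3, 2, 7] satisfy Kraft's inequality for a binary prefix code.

Kraft inequality: Σ 2^(-l_i) ≤ 1 for prefix-free code
Calculating: 2^(-1) + 2^(-3) + 2^(-2) + 2^(-7)
= 0.5 + 0.125 + 0.25 + 0.0078125
= 0.8828
Since 0.8828 ≤ 1, prefix-free code exists


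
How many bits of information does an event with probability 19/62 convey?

Information content I(x) = -log₂(p(x))
I = -log₂(19/62) = -log₂(0.3065)
I = 1.7063 bits


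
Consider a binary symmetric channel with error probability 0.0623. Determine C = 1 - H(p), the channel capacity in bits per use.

For BSC with error probability p:
C = 1 - H(p) where H(p) is binary entropy
H(0.0623) = -0.0623 × log₂(0.0623) - 0.9377 × log₂(0.9377)
H(p) = 0.3365
C = 1 - 0.3365 = 0.6635 bits/use


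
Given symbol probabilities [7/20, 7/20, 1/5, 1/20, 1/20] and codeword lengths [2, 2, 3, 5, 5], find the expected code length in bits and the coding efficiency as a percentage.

Average length L = Σ p_i × l_i = 2.5000 bits
Entropy H = 1.9568 bits
Efficiency η = H/L × 100% = 78.27%


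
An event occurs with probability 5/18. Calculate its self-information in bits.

Information content I(x) = -log₂(p(x))
I = -log₂(5/18) = -log₂(0.2778)
I = 1.8480 bits


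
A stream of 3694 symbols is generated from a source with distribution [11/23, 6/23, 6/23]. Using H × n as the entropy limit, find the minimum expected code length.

Entropy H = 1.5204 bits/symbol
Minimum bits = H × n = 1.5204 × 3694
= 5616.27 bits


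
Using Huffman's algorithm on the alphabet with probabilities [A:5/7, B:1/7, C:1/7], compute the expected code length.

Huffman tree construction:
Combine smallest probabilities repeatedly
Resulting codes:
  A: 1 (length 1)
  B: 00 (length 2)
  C: 01 (length 2)
Average length = Σ p(s) × length(s) = 1.2857 bits


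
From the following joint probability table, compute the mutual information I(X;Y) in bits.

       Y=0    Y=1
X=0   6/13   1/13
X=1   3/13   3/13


H(X) = 0.9957, H(Y) = 0.8905, H(X,Y) = 1.7759
I(X;Y) = H(X) + H(Y) - H(X,Y) = 0.1104 bits


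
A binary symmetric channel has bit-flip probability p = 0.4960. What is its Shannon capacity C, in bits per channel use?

For BSC with error probability p:
C = 1 - H(p) where H(p) is binary entropy
H(0.4960) = -0.4960 × log₂(0.4960) - 0.5040 × log₂(0.5040)
H(p) = 1.0000
C = 1 - 1.0000 = 0.0000 bits/use


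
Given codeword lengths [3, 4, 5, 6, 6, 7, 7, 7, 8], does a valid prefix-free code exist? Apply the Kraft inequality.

Kraft inequality: Σ 2^(-l_i) ≤ 1 for prefix-free code
Calculating: 2^(-3) + 2^(-4) + 2^(-5) + 2^(-6) + 2^(-6) + 2^(-7) + 2^(-7) + 2^(-7) + 2^(-8)
= 0.125 + 0.0625 + 0.03125 + 0.015625 + 0.015625 + 0.0078125 + 0.0078125 + 0.0078125 + 0.00390625
= 0.2773
Since 0.2773 ≤ 1, prefix-free code exists


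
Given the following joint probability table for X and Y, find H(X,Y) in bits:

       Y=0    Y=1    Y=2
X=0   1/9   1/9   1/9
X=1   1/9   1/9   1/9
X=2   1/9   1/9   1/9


H(X,Y) = -Σ p(x,y) log₂ p(x,y)
  p(0,0)=1/9: -0.1111 × log₂(0.1111) = 0.3522
  p(0,1)=1/9: -0.1111 × log₂(0.1111) = 0.3522
  p(0,2)=1/9: -0.1111 × log₂(0.1111) = 0.3522
  p(1,0)=1/9: -0.1111 × log₂(0.1111) = 0.3522
  p(1,1)=1/9: -0.1111 × log₂(0.1111) = 0.3522
  p(1,2)=1/9: -0.1111 × log₂(0.1111) = 0.3522
  p(2,0)=1/9: -0.1111 × log₂(0.1111) = 0.3522
  p(2,1)=1/9: -0.1111 × log₂(0.1111) = 0.3522
  p(2,2)=1/9: -0.1111 × log₂(0.1111) = 0.3522
H(X,Y) = 3.1699 bits


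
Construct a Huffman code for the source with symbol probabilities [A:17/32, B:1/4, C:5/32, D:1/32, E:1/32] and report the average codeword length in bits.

Huffman tree construction:
Combine smallest probabilities repeatedly
Resulting codes:
  A: 1 (length 1)
  B: 01 (length 2)
  C: 001 (length 3)
  D: 0000 (length 4)
  E: 0001 (length 4)
Average length = Σ p(s) × length(s) = 1.7500 bits


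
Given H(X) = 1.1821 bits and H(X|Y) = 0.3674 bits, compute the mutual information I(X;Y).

I(X;Y) = H(X) - H(X|Y)
I(X;Y) = 1.1821 - 0.3674 = 0.8147 bits


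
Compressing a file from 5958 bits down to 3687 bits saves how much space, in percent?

Space savings = (1 - Compressed/Original) × 100%
= (1 - 3687/5958) × 100%
= 38.12%


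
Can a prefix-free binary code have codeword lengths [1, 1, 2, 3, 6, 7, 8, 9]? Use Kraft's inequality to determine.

Kraft inequality: Σ 2^(-l_i) ≤ 1 for prefix-free code
Calculating: 2^(-1) + 2^(-1) + 2^(-2) + 2^(-3) + 2^(-6) + 2^(-7) + 2^(-8) + 2^(-9)
= 0.5 + 0.5 + 0.25 + 0.125 + 0.015625 + 0.0078125 + 0.00390625 + 0.001953125
= 1.4043
Since 1.4043 > 1, prefix-free code does not exist


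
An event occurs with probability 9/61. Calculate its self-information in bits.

Information content I(x) = -log₂(p(x))
I = -log₂(9/61) = -log₂(0.1475)
I = 2.7608 bits


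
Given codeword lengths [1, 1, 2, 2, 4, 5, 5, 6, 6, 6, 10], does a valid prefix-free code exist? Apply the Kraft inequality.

Kraft inequality: Σ 2^(-l_i) ≤ 1 for prefix-free code
Calculating: 2^(-1) + 2^(-1) + 2^(-2) + 2^(-2) + 2^(-4) + 2^(-5) + 2^(-5) + 2^(-6) + 2^(-6) + 2^(-6) + 2^(-10)
= 0.5 + 0.5 + 0.25 + 0.25 + 0.0625 + 0.03125 + 0.03125 + 0.015625 + 0.015625 + 0.015625 + 0.0009765625
= 1.6729
Since 1.6729 > 1, prefix-free code does not exist


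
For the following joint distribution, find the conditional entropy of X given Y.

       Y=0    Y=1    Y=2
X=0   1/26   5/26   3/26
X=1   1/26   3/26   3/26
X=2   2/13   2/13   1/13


H(X|Y) = Σ_y p(y) H(X|Y=y)
  p(Y=0) = 3/13, H(X|Y=0) = 1.2516
  p(Y=1) = 6/13, H(X|Y=1) = 1.5546
  p(Y=2) = 4/13, H(X|Y=2) = 1.5613
H(X|Y) = 0.2308×1.2516 + 0.4615×1.5546 + 0.3077×1.5613 = 1.4867 bits


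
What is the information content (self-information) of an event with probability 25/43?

Information content I(x) = -log₂(p(x))
I = -log₂(25/43) = -log₂(0.5814)
I = 0.7824 bits


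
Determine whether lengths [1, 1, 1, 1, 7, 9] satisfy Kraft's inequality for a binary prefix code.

Kraft inequality: Σ 2^(-l_i) ≤ 1 for prefix-free code
Calculating: 2^(-1) + 2^(-1) + 2^(-1) + 2^(-1) + 2^(-7) + 2^(-9)
= 0.5 + 0.5 + 0.5 + 0.5 + 0.0078125 + 0.001953125
= 2.0098
Since 2.0098 > 1, prefix-free code does not exist


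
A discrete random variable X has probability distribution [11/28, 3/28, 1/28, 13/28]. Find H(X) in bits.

H(X) = -Σ p(x) log₂ p(x)
  -11/28 × log₂(11/28) = 0.5295
  -3/28 × log₂(3/28) = 0.3453
  -1/28 × log₂(1/28) = 0.1717
  -13/28 × log₂(13/28) = 0.5139
H(X) = 1.5604 bits


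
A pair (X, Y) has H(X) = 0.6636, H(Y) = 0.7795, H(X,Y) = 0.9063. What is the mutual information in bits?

I(X;Y) = H(X) + H(Y) - H(X,Y)
I(X;Y) = 0.6636 + 0.7795 - 0.9063 = 0.5368 bits


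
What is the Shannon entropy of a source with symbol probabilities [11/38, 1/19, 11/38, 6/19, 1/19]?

H(X) = -Σ p(x) log₂ p(x)
  -11/38 × log₂(11/38) = 0.5177
  -1/19 × log₂(1/19) = 0.2236
  -11/38 × log₂(11/38) = 0.5177
  -6/19 × log₂(6/19) = 0.5251
  -1/19 × log₂(1/19) = 0.2236
H(X) = 2.0077 bits


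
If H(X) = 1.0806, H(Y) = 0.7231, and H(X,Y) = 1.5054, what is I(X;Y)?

I(X;Y) = H(X) + H(Y) - H(X,Y)
I(X;Y) = 1.0806 + 0.7231 - 1.5054 = 0.2983 bits


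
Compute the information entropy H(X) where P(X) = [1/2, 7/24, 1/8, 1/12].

H(X) = -Σ p(x) log₂ p(x)
  -1/2 × log₂(1/2) = 0.5000
  -7/24 × log₂(7/24) = 0.5185
  -1/8 × log₂(1/8) = 0.3750
  -1/12 × log₂(1/12) = 0.2987
H(X) = 1.6922 bits


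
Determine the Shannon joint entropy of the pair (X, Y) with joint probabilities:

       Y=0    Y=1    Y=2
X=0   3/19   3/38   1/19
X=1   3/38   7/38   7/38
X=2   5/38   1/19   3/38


H(X,Y) = -Σ p(x,y) log₂ p(x,y)
  p(0,0)=3/19: -0.1579 × log₂(0.1579) = 0.4205
  p(0,1)=3/38: -0.0789 × log₂(0.0789) = 0.2892
  p(0,2)=1/19: -0.0526 × log₂(0.0526) = 0.2236
  p(1,0)=3/38: -0.0789 × log₂(0.0789) = 0.2892
  p(1,1)=7/38: -0.1842 × log₂(0.1842) = 0.4496
  p(1,2)=7/38: -0.1842 × log₂(0.1842) = 0.4496
  p(2,0)=5/38: -0.1316 × log₂(0.1316) = 0.3850
  p(2,1)=1/19: -0.0526 × log₂(0.0526) = 0.2236
  p(2,2)=3/38: -0.0789 × log₂(0.0789) = 0.2892
H(X,Y) = 3.0193 bits


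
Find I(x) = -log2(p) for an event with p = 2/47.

Information content I(x) = -log₂(p(x))
I = -log₂(2/47) = -log₂(0.0426)
I = 4.5546 bits


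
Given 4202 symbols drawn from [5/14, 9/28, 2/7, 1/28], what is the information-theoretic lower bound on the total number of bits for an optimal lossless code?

Entropy H = 1.7449 bits/symbol
Minimum bits = H × n = 1.7449 × 4202
= 7332.09 bits


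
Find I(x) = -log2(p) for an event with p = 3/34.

Information content I(x) = -log₂(p(x))
I = -log₂(3/34) = -log₂(0.0882)
I = 3.5025 bits


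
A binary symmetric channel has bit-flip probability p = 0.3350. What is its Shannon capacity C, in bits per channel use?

For BSC with error probability p:
C = 1 - H(p) where H(p) is binary entropy
H(0.3350) = -0.3350 × log₂(0.3350) - 0.6650 × log₂(0.6650)
H(p) = 0.9200
C = 1 - 0.9200 = 0.0800 bits/use


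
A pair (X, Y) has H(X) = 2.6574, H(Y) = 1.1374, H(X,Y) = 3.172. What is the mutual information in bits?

I(X;Y) = H(X) + H(Y) - H(X,Y)
I(X;Y) = 2.6574 + 1.1374 - 3.172 = 0.6228 bits


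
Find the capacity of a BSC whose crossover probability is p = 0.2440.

For BSC with error probability p:
C = 1 - H(p) where H(p) is binary entropy
H(0.2440) = -0.2440 × log₂(0.2440) - 0.7560 × log₂(0.7560)
H(p) = 0.8016
C = 1 - 0.8016 = 0.1984 bits/use


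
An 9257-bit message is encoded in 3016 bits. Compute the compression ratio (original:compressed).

Compression ratio = Original / Compressed
= 9257 / 3016 = 3.07:1


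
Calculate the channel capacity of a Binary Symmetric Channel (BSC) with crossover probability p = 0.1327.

For BSC with error probability p:
C = 1 - H(p) where H(p) is binary entropy
H(0.1327) = -0.1327 × log₂(0.1327) - 0.8673 × log₂(0.8673)
H(p) = 0.5648
C = 1 - 0.5648 = 0.4352 bits/use


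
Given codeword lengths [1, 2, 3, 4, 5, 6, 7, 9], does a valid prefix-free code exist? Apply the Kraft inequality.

Kraft inequality: Σ 2^(-l_i) ≤ 1 for prefix-free code
Calculating: 2^(-1) + 2^(-2) + 2^(-3) + 2^(-4) + 2^(-5) + 2^(-6) + 2^(-7) + 2^(-9)
= 0.5 + 0.25 + 0.125 + 0.0625 + 0.03125 + 0.015625 + 0.0078125 + 0.001953125
= 0.9941
Since 0.9941 ≤ 1, prefix-free code exists


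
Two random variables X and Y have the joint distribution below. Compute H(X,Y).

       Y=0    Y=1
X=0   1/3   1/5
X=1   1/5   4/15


H(X,Y) = -Σ p(x,y) log₂ p(x,y)
  p(0,0)=1/3: -0.3333 × log₂(0.3333) = 0.5283
  p(0,1)=1/5: -0.2000 × log₂(0.2000) = 0.4644
  p(1,0)=1/5: -0.2000 × log₂(0.2000) = 0.4644
  p(1,1)=4/15: -0.2667 × log₂(0.2667) = 0.5085
H(X,Y) = 1.9656 bits


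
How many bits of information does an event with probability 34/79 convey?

Information content I(x) = -log₂(p(x))
I = -log₂(34/79) = -log₂(0.4304)
I = 1.2163 bits


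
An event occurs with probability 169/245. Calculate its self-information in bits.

Information content I(x) = -log₂(p(x))
I = -log₂(169/245) = -log₂(0.6898)
I = 0.5358 bits


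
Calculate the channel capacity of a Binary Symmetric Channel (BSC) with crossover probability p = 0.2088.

For BSC with error probability p:
C = 1 - H(p) where H(p) is binary entropy
H(0.2088) = -0.2088 × log₂(0.2088) - 0.7912 × log₂(0.7912)
H(p) = 0.7392
C = 1 - 0.7392 = 0.2608 bits/use


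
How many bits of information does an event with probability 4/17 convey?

Information content I(x) = -log₂(p(x))
I = -log₂(4/17) = -log₂(0.2353)
I = 2.0875 bits


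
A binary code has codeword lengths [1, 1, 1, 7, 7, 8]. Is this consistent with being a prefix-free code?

Kraft inequality: Σ 2^(-l_i) ≤ 1 for prefix-free code
Calculating: 2^(-1) + 2^(-1) + 2^(-1) + 2^(-7) + 2^(-7) + 2^(-8)
= 0.5 + 0.5 + 0.5 + 0.0078125 + 0.0078125 + 0.00390625
= 1.5195
Since 1.5195 > 1, prefix-free code does not exist


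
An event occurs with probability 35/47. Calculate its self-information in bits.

Information content I(x) = -log₂(p(x))
I = -log₂(35/47) = -log₂(0.7447)
I = 0.4253 bits


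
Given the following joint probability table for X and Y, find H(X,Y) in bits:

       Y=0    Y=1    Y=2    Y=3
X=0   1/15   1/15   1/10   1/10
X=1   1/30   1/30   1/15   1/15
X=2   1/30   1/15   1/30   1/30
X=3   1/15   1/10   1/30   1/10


H(X,Y) = -Σ p(x,y) log₂ p(x,y)
  p(0,0)=1/15: -0.0667 × log₂(0.0667) = 0.2605
  p(0,1)=1/15: -0.0667 × log₂(0.0667) = 0.2605
  p(0,2)=1/10: -0.1000 × log₂(0.1000) = 0.3322
  p(0,3)=1/10: -0.1000 × log₂(0.1000) = 0.3322
  p(1,0)=1/30: -0.0333 × log₂(0.0333) = 0.1636
  p(1,1)=1/30: -0.0333 × log₂(0.0333) = 0.1636
  p(1,2)=1/15: -0.0667 × log₂(0.0667) = 0.2605
  p(1,3)=1/15: -0.0667 × log₂(0.0667) = 0.2605
  p(2,0)=1/30: -0.0333 × log₂(0.0333) = 0.1636
  p(2,1)=1/15: -0.0667 × log₂(0.0667) = 0.2605
  p(2,2)=1/30: -0.0333 × log₂(0.0333) = 0.1636
  p(2,3)=1/30: -0.0333 × log₂(0.0333) = 0.1636
  p(3,0)=1/15: -0.0667 × log₂(0.0667) = 0.2605
  p(3,1)=1/10: -0.1000 × log₂(0.1000) = 0.3322
  p(3,2)=1/30: -0.0333 × log₂(0.0333) = 0.1636
  p(3,3)=1/10: -0.1000 × log₂(0.1000) = 0.3322
H(X,Y) = 3.8729 bits


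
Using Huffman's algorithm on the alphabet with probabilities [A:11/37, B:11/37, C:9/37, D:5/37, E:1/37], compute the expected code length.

Huffman tree construction:
Combine smallest probabilities repeatedly
Resulting codes:
  A: 10 (length 2)
  B: 11 (length 2)
  C: 01 (length 2)
  D: 001 (length 3)
  E: 000 (length 3)
Average length = Σ p(s) × length(s) = 2.1622 bits


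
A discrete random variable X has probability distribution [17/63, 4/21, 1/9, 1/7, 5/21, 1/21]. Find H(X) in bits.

H(X) = -Σ p(x) log₂ p(x)
  -17/63 × log₂(17/63) = 0.5100
  -4/21 × log₂(4/21) = 0.4557
  -1/9 × log₂(1/9) = 0.3522
  -1/7 × log₂(1/7) = 0.4011
  -5/21 × log₂(5/21) = 0.4929
  -1/21 × log₂(1/21) = 0.2092
H(X) = 2.4210 bits


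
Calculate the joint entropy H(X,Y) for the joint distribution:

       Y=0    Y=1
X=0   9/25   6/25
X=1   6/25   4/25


H(X,Y) = -Σ p(x,y) log₂ p(x,y)
  p(0,0)=9/25: -0.3600 × log₂(0.3600) = 0.5306
  p(0,1)=6/25: -0.2400 × log₂(0.2400) = 0.4941
  p(1,0)=6/25: -0.2400 × log₂(0.2400) = 0.4941
  p(1,1)=4/25: -0.1600 × log₂(0.1600) = 0.4230
H(X,Y) = 1.9419 bits


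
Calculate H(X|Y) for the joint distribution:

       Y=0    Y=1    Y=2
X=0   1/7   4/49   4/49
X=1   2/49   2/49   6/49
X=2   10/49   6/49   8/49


H(X|Y) = Σ_y p(y) H(X|Y=y)
  p(Y=0) = 19/49, H(X|Y=0) = 1.3600
  p(Y=1) = 12/49, H(X|Y=1) = 1.4591
  p(Y=2) = 18/49, H(X|Y=2) = 1.5305
H(X|Y) = 0.3878×1.3600 + 0.2449×1.4591 + 0.3673×1.5305 = 1.4469 bits


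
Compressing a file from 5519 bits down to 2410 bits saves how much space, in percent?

Space savings = (1 - Compressed/Original) × 100%
= (1 - 2410/5519) × 100%
= 56.33%


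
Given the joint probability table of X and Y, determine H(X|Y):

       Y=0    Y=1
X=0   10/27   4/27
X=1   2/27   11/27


H(X|Y) = Σ_y p(y) H(X|Y=y)
  p(Y=0) = 4/9, H(X|Y=0) = 0.6500
  p(Y=1) = 5/9, H(X|Y=1) = 0.8366
H(X|Y) = 0.4444×0.6500 + 0.5556×0.8366 = 0.7537 bits


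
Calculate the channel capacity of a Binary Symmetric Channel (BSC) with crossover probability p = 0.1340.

For BSC with error probability p:
C = 1 - H(p) where H(p) is binary entropy
H(0.1340) = -0.1340 × log₂(0.1340) - 0.8660 × log₂(0.8660)
H(p) = 0.5683
C = 1 - 0.5683 = 0.4317 bits/use


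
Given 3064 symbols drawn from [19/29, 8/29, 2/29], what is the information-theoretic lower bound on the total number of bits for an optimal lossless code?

Entropy H = 1.1783 bits/symbol
Minimum bits = H × n = 1.1783 × 3064
= 3610.32 bits


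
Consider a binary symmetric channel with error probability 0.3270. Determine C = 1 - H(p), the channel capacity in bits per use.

For BSC with error probability p:
C = 1 - H(p) where H(p) is binary entropy
H(0.3270) = -0.3270 × log₂(0.3270) - 0.6730 × log₂(0.6730)
H(p) = 0.9118
C = 1 - 0.9118 = 0.0882 bits/use


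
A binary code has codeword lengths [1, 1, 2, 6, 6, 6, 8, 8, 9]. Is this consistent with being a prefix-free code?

Kraft inequality: Σ 2^(-l_i) ≤ 1 for prefix-free code
Calculating: 2^(-1) + 2^(-1) + 2^(-2) + 2^(-6) + 2^(-6) + 2^(-6) + 2^(-8) + 2^(-8) + 2^(-9)
= 0.5 + 0.5 + 0.25 + 0.015625 + 0.015625 + 0.015625 + 0.00390625 + 0.00390625 + 0.001953125
= 1.3066
Since 1.3066 > 1, prefix-free code does not exist


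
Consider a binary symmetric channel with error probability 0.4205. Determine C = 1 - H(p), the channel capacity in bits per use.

For BSC with error probability p:
C = 1 - H(p) where H(p) is binary entropy
H(0.4205) = -0.4205 × log₂(0.4205) - 0.5795 × log₂(0.5795)
H(p) = 0.9817
C = 1 - 0.9817 = 0.0183 bits/use


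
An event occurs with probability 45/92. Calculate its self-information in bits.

Information content I(x) = -log₂(p(x))
I = -log₂(45/92) = -log₂(0.4891)
I = 1.0317 bits


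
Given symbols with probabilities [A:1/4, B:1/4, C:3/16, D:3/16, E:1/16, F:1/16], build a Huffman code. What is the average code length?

Huffman tree construction:
Combine smallest probabilities repeatedly
Resulting codes:
  A: 01 (length 2)
  B: 10 (length 2)
  C: 111 (length 3)
  D: 00 (length 2)
  E: 1100 (length 4)
  F: 1101 (length 4)
Average length = Σ p(s) × length(s) = 2.4375 bits


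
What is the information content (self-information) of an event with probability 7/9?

Information content I(x) = -log₂(p(x))
I = -log₂(7/9) = -log₂(0.7778)
I = 0.3626 bits


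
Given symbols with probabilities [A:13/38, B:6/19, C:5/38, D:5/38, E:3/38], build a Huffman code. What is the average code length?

Huffman tree construction:
Combine smallest probabilities repeatedly
Resulting codes:
  A: 11 (length 2)
  B: 10 (length 2)
  C: 011 (length 3)
  D: 00 (length 2)
  E: 010 (length 3)
Average length = Σ p(s) × length(s) = 2.2105 bits


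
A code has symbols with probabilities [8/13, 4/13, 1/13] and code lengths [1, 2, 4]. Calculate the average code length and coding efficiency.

Average length L = Σ p_i × l_i = 1.5385 bits
Entropy H = 1.2389 bits
Efficiency η = H/L × 100% = 80.53%


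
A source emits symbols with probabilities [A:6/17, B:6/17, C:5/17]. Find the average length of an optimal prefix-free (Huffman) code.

Huffman tree construction:
Combine smallest probabilities repeatedly
Resulting codes:
  A: 11 (length 2)
  B: 0 (length 1)
  C: 10 (length 2)
Average length = Σ p(s) × length(s) = 1.6471 bits


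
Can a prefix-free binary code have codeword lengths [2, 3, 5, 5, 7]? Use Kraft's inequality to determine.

Kraft inequality: Σ 2^(-l_i) ≤ 1 for prefix-free code
Calculating: 2^(-2) + 2^(-3) + 2^(-5) + 2^(-5) + 2^(-7)
= 0.25 + 0.125 + 0.03125 + 0.03125 + 0.0078125
= 0.4453
Since 0.4453 ≤ 1, prefix-free code exists


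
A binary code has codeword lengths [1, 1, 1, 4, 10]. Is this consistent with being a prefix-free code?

Kraft inequality: Σ 2^(-l_i) ≤ 1 for prefix-free code
Calculating: 2^(-1) + 2^(-1) + 2^(-1) + 2^(-4) + 2^(-10)
= 0.5 + 0.5 + 0.5 + 0.0625 + 0.0009765625
= 1.5635
Since 1.5635 > 1, prefix-free code does not exist


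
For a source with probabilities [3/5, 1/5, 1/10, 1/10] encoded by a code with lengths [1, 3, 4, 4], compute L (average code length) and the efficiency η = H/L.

Average length L = Σ p_i × l_i = 2.0000 bits
Entropy H = 1.5710 bits
Efficiency η = H/L × 100% = 78.55%


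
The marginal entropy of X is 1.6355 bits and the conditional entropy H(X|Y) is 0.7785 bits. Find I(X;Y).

I(X;Y) = H(X) - H(X|Y)
I(X;Y) = 1.6355 - 0.7785 = 0.857 bits


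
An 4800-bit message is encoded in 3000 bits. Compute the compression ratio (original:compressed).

Compression ratio = Original / Compressed
= 4800 / 3000 = 1.60:1


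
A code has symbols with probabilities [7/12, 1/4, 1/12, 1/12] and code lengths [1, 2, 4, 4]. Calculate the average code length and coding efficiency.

Average length L = Σ p_i × l_i = 1.7500 bits
Entropy H = 1.5511 bits
Efficiency η = H/L × 100% = 88.63%


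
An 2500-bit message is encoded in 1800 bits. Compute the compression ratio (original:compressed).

Compression ratio = Original / Compressed
= 2500 / 1800 = 1.39:1


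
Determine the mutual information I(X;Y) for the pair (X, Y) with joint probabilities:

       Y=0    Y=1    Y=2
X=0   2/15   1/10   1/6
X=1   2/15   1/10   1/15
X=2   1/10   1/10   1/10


H(X) = 1.5710, H(Y) = 1.5801, H(X,Y) = 3.1274
I(X;Y) = H(X) + H(Y) - H(X,Y) = 0.0237 bits


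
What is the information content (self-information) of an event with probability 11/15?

Information content I(x) = -log₂(p(x))
I = -log₂(11/15) = -log₂(0.7333)
I = 0.4475 bits


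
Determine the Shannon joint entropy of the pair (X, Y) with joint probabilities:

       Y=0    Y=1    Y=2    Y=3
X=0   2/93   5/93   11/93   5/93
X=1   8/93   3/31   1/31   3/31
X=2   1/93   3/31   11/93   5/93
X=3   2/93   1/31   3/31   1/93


H(X,Y) = -Σ p(x,y) log₂ p(x,y)
  p(0,0)=2/93: -0.0215 × log₂(0.0215) = 0.1191
  p(0,1)=5/93: -0.0538 × log₂(0.0538) = 0.2267
  p(0,2)=11/93: -0.1183 × log₂(0.1183) = 0.3643
  p(0,3)=5/93: -0.0538 × log₂(0.0538) = 0.2267
  p(1,0)=8/93: -0.0860 × log₂(0.0860) = 0.3044
  p(1,1)=3/31: -0.0968 × log₂(0.0968) = 0.3261
  p(1,2)=1/31: -0.0323 × log₂(0.0323) = 0.1598
  p(1,3)=3/31: -0.0968 × log₂(0.0968) = 0.3261
  p(2,0)=1/93: -0.0108 × log₂(0.0108) = 0.0703
  p(2,1)=3/31: -0.0968 × log₂(0.0968) = 0.3261
  p(2,2)=11/93: -0.1183 × log₂(0.1183) = 0.3643
  p(2,3)=5/93: -0.0538 × log₂(0.0538) = 0.2267
  p(3,0)=2/93: -0.0215 × log₂(0.0215) = 0.1191
  p(3,1)=1/31: -0.0323 × log₂(0.0323) = 0.1598
  p(3,2)=3/31: -0.0968 × log₂(0.0968) = 0.3261
  p(3,3)=1/93: -0.0108 × log₂(0.0108) = 0.0703
H(X,Y) = 3.7159 bits


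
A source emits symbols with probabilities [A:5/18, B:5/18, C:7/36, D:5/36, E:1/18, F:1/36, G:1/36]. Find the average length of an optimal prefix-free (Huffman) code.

Huffman tree construction:
Combine smallest probabilities repeatedly
Resulting codes:
  A: 10 (length 2)
  B: 11 (length 2)
  C: 00 (length 2)
  D: 011 (length 3)
  E: 0100 (length 4)
  F: 01010 (length 5)
  G: 01011 (length 5)
Average length = Σ p(s) × length(s) = 2.4167 bits


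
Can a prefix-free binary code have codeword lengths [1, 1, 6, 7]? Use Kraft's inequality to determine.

Kraft inequality: Σ 2^(-l_i) ≤ 1 for prefix-free code
Calculating: 2^(-1) + 2^(-1) + 2^(-6) + 2^(-7)
= 0.5 + 0.5 + 0.015625 + 0.0078125
= 1.0234
Since 1.0234 > 1, prefix-free code does not exist


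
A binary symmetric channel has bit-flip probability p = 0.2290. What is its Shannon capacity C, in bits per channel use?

For BSC with error probability p:
C = 1 - H(p) where H(p) is binary entropy
H(0.2290) = -0.2290 × log₂(0.2290) - 0.7710 × log₂(0.7710)
H(p) = 0.7763
C = 1 - 0.7763 = 0.2237 bits/use


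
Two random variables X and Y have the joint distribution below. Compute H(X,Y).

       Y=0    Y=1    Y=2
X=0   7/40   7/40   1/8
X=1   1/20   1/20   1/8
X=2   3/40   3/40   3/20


H(X,Y) = -Σ p(x,y) log₂ p(x,y)
  p(0,0)=7/40: -0.1750 × log₂(0.1750) = 0.4401
  p(0,1)=7/40: -0.1750 × log₂(0.1750) = 0.4401
  p(0,2)=1/8: -0.1250 × log₂(0.1250) = 0.3750
  p(1,0)=1/20: -0.0500 × log₂(0.0500) = 0.2161
  p(1,1)=1/20: -0.0500 × log₂(0.0500) = 0.2161
  p(1,2)=1/8: -0.1250 × log₂(0.1250) = 0.3750
  p(2,0)=3/40: -0.0750 × log₂(0.0750) = 0.2803
  p(2,1)=3/40: -0.0750 × log₂(0.0750) = 0.2803
  p(2,2)=3/20: -0.1500 × log₂(0.1500) = 0.4105
H(X,Y) = 3.0334 bits


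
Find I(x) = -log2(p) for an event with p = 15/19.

Information content I(x) = -log₂(p(x))
I = -log₂(15/19) = -log₂(0.7895)
I = 0.3410 bits


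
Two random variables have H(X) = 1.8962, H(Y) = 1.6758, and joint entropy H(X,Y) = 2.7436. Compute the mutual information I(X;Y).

I(X;Y) = H(X) + H(Y) - H(X,Y)
I(X;Y) = 1.8962 + 1.6758 - 2.7436 = 0.8284 bits


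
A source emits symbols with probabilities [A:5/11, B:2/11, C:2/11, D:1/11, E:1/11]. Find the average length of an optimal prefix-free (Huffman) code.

Huffman tree construction:
Combine smallest probabilities repeatedly
Resulting codes:
  A: 0 (length 1)
  B: 110 (length 3)
  C: 111 (length 3)
  D: 100 (length 3)
  E: 101 (length 3)
Average length = Σ p(s) × length(s) = 2.0909 bits


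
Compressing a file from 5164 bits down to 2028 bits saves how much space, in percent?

Space savings = (1 - Compressed/Original) × 100%
= (1 - 2028/5164) × 100%
= 60.73%


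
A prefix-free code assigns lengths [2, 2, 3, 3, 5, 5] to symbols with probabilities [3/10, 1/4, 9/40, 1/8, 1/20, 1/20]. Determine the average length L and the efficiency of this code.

Average length L = Σ p_i × l_i = 2.6500 bits
Entropy H = 2.3125 bits
Efficiency η = H/L × 100% = 87.26%


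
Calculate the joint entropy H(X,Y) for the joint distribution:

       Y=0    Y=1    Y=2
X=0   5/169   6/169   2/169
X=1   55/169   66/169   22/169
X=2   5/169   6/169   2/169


H(X,Y) = -Σ p(x,y) log₂ p(x,y)
  p(0,0)=5/169: -0.0296 × log₂(0.0296) = 0.1503
  p(0,1)=6/169: -0.0355 × log₂(0.0355) = 0.1710
  p(0,2)=2/169: -0.0118 × log₂(0.0118) = 0.0758
  p(1,0)=55/169: -0.3254 × log₂(0.3254) = 0.5271
  p(1,1)=66/169: -0.3905 × log₂(0.3905) = 0.5298
  p(1,2)=22/169: -0.1302 × log₂(0.1302) = 0.3829
  p(2,0)=5/169: -0.0296 × log₂(0.0296) = 0.1503
  p(2,1)=6/169: -0.0355 × log₂(0.0355) = 0.1710
  p(2,2)=2/169: -0.0118 × log₂(0.0118) = 0.0758
H(X,Y) = 2.2337 bits


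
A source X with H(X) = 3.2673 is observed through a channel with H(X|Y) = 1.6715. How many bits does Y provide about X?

I(X;Y) = H(X) - H(X|Y)
I(X;Y) = 3.2673 - 1.6715 = 1.5958 bits


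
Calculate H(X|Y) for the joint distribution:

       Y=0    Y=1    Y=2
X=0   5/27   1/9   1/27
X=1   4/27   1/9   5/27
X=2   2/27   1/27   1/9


H(X|Y) = Σ_y p(y) H(X|Y=y)
  p(Y=0) = 11/27, H(X|Y=0) = 1.4949
  p(Y=1) = 7/27, H(X|Y=1) = 1.4488
  p(Y=2) = 1/3, H(X|Y=2) = 1.3516
H(X|Y) = 0.4074×1.4949 + 0.2593×1.4488 + 0.3333×1.3516 = 1.4352 bits


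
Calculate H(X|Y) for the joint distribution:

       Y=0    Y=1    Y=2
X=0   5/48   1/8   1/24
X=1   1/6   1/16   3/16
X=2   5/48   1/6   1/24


H(X|Y) = Σ_y p(y) H(X|Y=y)
  p(Y=0) = 3/8, H(X|Y=0) = 1.5466
  p(Y=1) = 17/48, H(X|Y=1) = 1.4837
  p(Y=2) = 13/48, H(X|Y=2) = 1.1982
H(X|Y) = 0.3750×1.5466 + 0.3542×1.4837 + 0.2708×1.1982 = 1.4300 bits


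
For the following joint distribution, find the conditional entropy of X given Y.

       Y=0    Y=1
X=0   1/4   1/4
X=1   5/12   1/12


H(X|Y) = Σ_y p(y) H(X|Y=y)
  p(Y=0) = 2/3, H(X|Y=0) = 0.9544
  p(Y=1) = 1/3, H(X|Y=1) = 0.8113
H(X|Y) = 0.6667×0.9544 + 0.3333×0.8113 = 0.9067 bits


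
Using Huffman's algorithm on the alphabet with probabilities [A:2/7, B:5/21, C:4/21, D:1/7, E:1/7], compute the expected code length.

Huffman tree construction:
Combine smallest probabilities repeatedly
Resulting codes:
  A: 10 (length 2)
  B: 01 (length 2)
  C: 00 (length 2)
  D: 110 (length 3)
  E: 111 (length 3)
Average length = Σ p(s) × length(s) = 2.2857 bits


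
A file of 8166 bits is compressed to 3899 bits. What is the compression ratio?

Compression ratio = Original / Compressed
= 8166 / 3899 = 2.09:1


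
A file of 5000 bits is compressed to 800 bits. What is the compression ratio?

Compression ratio = Original / Compressed
= 5000 / 800 = 6.25:1


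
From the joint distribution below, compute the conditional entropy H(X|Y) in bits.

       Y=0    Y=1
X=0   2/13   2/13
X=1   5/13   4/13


H(X|Y) = Σ_y p(y) H(X|Y=y)
  p(Y=0) = 7/13, H(X|Y=0) = 0.8631
  p(Y=1) = 6/13, H(X|Y=1) = 0.9183
H(X|Y) = 0.5385×0.8631 + 0.4615×0.9183 = 0.8886 bits


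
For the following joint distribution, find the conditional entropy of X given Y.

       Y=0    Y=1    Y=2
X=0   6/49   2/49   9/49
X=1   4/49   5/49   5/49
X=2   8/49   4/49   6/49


H(X|Y) = Σ_y p(y) H(X|Y=y)
  p(Y=0) = 18/49, H(X|Y=0) = 1.5305
  p(Y=1) = 11/49, H(X|Y=1) = 1.4949
  p(Y=2) = 20/49, H(X|Y=2) = 1.5395
H(X|Y) = 0.3673×1.5305 + 0.2245×1.4949 + 0.4082×1.5395 = 1.5262 bits


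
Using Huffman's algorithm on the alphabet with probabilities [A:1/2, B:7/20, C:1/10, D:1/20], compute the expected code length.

Huffman tree construction:
Combine smallest probabilities repeatedly
Resulting codes:
  A: 0 (length 1)
  B: 11 (length 2)
  C: 101 (length 3)
  D: 100 (length 3)
Average length = Σ p(s) × length(s) = 1.6500 bits
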